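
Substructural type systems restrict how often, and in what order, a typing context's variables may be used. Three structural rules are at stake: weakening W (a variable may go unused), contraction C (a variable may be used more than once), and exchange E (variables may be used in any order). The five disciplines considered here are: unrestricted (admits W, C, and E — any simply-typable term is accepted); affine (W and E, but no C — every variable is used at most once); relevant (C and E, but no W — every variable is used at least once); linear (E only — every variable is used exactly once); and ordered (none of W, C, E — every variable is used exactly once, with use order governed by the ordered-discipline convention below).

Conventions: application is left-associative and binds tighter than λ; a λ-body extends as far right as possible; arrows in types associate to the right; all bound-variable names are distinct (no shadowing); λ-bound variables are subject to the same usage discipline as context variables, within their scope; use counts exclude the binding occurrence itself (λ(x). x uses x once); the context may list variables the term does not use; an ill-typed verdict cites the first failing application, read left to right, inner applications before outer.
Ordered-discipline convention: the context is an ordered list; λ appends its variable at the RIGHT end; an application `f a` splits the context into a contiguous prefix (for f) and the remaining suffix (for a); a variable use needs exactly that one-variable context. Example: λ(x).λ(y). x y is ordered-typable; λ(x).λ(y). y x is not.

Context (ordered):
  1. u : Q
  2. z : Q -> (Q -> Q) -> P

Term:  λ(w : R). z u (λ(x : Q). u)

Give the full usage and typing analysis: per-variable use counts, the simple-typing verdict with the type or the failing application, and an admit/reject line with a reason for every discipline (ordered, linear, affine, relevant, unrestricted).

variable uses: u ×2, z ×1, w (λ-bound) ×0, x (λ-bound) ×0
uses in reading order: z, u, u
typing: well-typed — term : R -> P
ordered: ✗ — uses contraction: u ×2; unused: w, x — weakening required
linear: ✗ — uses contraction: u ×2; unused: w, x — weakening required
affine: ✗ — uses contraction: u ×2
relevant: ✗ — unused: w, x — weakening required
unrestricted: ✓ — type-checks (R -> P) and nothing is barred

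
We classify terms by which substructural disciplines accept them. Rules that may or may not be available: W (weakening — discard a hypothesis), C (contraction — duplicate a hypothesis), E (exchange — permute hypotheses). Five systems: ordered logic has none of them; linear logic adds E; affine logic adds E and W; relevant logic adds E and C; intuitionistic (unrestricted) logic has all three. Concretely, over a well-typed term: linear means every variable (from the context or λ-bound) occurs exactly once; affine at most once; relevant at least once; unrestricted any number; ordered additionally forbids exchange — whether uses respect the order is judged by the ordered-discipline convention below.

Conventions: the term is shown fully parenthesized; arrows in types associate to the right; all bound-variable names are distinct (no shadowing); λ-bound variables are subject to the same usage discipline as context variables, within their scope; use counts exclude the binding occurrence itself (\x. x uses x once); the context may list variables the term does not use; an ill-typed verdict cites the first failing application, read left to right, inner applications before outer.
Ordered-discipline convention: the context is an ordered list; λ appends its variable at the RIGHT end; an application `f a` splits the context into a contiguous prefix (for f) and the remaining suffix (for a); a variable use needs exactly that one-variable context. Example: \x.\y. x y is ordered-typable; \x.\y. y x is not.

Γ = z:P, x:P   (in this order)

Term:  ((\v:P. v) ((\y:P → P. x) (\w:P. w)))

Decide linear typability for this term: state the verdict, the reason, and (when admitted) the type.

no — z, y never used (weakening)
counts: z: 0×; x: 1×; v [bound]: 1×; y [bound]: 0×; w [bound]: 1×
uses in reading order: v, x, w
typing: well-typed — term : P
summary: ordered ✗ · linear ✗ · affine ✓ · relevant ✗ · unrestricted ✓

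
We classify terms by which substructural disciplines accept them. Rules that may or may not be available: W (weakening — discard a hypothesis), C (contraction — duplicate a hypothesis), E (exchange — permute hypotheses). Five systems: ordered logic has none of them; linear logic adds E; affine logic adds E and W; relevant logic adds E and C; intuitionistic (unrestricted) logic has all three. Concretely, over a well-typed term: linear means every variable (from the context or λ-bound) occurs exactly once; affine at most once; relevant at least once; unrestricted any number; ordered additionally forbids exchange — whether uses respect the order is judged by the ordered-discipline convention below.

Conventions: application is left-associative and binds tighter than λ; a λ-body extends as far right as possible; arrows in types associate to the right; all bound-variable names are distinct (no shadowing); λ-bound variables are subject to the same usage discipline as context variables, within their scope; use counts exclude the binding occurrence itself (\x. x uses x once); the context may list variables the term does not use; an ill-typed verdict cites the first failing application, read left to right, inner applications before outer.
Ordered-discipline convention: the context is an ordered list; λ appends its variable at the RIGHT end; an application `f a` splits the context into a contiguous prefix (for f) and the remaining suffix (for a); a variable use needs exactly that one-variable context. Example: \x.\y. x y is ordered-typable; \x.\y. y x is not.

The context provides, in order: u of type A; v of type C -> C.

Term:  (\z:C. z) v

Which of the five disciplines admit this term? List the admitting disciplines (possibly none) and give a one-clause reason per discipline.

admitted by: none
variable uses: u ×0; v ×1; z (λ-bound) ×1
use order (left to right): z, v
typing: ill-typed: an argument C -> C mismatches the expected C
ordered: ✗ — fails simple typing
linear: ✗ — a type mismatch blocks all five
affine: ✗ — the type mismatch rejects it
relevant: ✗ — not simply typable
unrestricted: ✗ — fails simple typing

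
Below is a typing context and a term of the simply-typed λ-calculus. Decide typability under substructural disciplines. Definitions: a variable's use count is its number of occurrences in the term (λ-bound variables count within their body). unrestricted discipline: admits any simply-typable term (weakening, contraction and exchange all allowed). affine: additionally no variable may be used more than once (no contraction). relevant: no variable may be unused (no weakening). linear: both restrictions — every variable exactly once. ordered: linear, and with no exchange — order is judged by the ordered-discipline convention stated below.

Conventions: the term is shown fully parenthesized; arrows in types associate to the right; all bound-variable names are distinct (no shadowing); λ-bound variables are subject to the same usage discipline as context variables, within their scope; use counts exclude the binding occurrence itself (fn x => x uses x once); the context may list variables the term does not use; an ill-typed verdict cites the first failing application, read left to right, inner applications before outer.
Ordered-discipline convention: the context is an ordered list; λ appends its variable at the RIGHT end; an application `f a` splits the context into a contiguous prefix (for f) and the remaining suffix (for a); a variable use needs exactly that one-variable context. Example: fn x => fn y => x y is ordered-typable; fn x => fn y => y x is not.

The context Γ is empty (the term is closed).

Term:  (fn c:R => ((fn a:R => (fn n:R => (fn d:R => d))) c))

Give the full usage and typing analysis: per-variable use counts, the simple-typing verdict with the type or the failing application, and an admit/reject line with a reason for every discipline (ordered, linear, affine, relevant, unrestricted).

use counts: c (λ-bound): 1×, a (λ-bound): 0×, n (λ-bound): 0×, d (λ-bound): 1×
left-to-right use order: d, c
typing: well-typed at R -> R -> R -> R
ordered: ✗ — a, n left unused
linear: ✗ — a, n left unused
affine: ✓ — none of c, a, n, d used more than once
relevant: ✗ — a, n left unused
unrestricted: ✓ — well-typed at R -> R -> R -> R; no restrictions here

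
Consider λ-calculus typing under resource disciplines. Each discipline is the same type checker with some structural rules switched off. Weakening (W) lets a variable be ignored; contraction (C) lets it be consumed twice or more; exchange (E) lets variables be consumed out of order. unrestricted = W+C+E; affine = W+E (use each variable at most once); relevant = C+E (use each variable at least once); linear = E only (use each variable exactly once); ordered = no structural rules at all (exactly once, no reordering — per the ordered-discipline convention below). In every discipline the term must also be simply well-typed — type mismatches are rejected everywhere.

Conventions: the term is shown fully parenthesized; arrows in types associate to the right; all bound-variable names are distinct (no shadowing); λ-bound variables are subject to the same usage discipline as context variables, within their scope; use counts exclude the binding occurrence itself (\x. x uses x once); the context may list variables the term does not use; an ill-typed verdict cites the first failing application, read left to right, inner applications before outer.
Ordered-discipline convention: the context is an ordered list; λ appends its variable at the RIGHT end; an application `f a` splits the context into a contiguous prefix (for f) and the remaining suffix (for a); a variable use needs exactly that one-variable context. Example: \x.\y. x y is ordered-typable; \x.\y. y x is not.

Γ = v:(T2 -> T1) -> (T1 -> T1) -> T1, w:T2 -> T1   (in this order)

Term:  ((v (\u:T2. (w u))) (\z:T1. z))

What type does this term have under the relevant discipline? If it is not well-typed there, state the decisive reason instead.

term : T1
usage: v ×1; w ×1; u [bound] ×1; z [bound] ×1
use order (left to right): v, w, u, z
typing: the term checks, with type T1
across the five disciplines: ordered ✓, linear ✓, affine ✓, relevant ✓, unrestricted ✓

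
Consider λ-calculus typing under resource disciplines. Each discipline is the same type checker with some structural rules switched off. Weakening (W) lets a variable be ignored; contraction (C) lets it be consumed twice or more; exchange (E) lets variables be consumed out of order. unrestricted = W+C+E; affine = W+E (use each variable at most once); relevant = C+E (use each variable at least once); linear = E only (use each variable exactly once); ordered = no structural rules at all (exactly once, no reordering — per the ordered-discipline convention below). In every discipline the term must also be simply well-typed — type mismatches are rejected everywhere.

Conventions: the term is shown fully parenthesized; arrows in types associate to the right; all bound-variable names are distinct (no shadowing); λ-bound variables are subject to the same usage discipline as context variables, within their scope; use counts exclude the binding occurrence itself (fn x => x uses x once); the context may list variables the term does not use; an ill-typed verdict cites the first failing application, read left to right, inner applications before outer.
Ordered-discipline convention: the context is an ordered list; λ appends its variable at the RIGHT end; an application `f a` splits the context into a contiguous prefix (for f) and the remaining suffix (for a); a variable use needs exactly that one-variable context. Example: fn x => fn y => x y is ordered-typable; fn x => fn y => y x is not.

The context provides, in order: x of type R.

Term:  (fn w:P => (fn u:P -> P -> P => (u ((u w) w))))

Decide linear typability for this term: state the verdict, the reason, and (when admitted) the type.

no — uses contraction: w ×2, u ×2; needs weakening: x unused
usage: x: 0×; w (λ-bound): 2×; u (λ-bound): 2×
uses in reading order: u, u, w, w
typing: well-typed — term : P -> (P -> P -> P) -> P -> P
across the five disciplines: ordered ✗ | linear ✗ | affine ✗ | relevant ✗ | unrestricted ✓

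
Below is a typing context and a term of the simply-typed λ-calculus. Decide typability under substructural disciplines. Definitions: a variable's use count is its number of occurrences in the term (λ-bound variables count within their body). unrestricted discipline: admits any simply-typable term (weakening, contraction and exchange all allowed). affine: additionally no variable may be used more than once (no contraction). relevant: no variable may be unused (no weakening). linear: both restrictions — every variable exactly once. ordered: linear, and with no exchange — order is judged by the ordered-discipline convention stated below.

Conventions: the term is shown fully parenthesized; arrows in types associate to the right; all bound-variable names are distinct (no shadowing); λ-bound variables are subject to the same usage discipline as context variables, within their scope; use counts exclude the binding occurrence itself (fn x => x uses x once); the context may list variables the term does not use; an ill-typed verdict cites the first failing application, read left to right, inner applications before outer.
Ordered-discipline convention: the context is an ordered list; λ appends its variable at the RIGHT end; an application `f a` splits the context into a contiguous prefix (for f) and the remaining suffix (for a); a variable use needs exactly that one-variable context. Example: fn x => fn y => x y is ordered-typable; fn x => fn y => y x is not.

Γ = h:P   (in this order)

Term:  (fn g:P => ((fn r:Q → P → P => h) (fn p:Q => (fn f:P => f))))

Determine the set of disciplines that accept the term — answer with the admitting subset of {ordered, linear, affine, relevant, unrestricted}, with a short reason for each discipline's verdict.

admitted by: affine, unrestricted
variable uses: h: 1×; g (bound): 0×; r (bound): 0×; p (bound): 0×; f (bound): 1×
left-to-right use order: h, f
typing: ✓ — P → P
ordered: ✗, g, r, p never used (weakening)
linear: ✗, g, r, p never used (weakening)
affine: ✓, none of h, g, r, p, f used more than once
relevant: ✗, g, r, p never used (weakening)
unrestricted: ✓, type-checks (P → P) and nothing is barred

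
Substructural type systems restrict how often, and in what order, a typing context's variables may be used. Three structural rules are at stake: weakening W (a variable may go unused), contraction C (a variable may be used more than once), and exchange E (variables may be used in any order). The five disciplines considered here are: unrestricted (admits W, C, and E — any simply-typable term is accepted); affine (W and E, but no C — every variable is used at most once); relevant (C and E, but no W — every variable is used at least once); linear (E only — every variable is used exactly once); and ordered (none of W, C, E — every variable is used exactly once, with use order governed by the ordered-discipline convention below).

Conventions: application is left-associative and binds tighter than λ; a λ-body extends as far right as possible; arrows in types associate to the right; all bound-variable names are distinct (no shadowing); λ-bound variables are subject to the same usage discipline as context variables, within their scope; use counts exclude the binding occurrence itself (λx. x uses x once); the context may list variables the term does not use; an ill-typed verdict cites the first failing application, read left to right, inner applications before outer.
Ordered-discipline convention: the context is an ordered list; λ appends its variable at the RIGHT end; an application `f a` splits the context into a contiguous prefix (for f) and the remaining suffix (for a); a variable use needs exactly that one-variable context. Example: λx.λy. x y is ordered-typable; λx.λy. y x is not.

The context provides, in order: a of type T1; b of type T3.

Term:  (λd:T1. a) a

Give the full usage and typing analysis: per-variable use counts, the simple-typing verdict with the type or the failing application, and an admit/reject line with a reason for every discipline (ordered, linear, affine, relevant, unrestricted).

counts: a ×2; b ×0; d (λ-bound) ×0
use order (left to right): a, a
typing: well-typed at T1
ordered: ✗, a ×2 used more than once (contraction); needs weakening: b, d unused
linear: ✗, a ×2 used more than once (contraction); needs weakening: b, d unused
affine: ✗, a ×2 used more than once (contraction)
relevant: ✗, needs weakening: b, d unused
unrestricted: ✓, typability at T1 is all that's needed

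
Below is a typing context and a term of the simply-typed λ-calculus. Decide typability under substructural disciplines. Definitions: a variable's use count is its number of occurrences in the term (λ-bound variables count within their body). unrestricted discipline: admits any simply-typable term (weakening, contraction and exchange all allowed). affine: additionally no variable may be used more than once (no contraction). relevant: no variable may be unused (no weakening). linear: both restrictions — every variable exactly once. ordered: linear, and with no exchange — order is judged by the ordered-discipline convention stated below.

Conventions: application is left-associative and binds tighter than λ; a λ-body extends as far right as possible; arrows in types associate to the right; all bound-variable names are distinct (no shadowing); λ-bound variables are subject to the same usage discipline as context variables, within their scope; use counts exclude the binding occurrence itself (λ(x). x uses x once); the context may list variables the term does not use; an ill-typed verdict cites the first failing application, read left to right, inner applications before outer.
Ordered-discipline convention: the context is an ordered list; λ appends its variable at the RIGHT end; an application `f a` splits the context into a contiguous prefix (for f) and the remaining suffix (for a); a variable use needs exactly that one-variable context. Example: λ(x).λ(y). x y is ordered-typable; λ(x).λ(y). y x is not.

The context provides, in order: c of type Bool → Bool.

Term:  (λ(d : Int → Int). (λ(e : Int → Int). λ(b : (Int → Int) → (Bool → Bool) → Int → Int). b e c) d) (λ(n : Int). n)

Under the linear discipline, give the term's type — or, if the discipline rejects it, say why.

term : ((Int → Int) → (Bool → Bool) → Int → Int) → Int → Int
variable uses: c=1, d (λ-bound)=1, e (λ-bound)=1, b (λ-bound)=1, n (λ-bound)=1
left-to-right use order: b, e, c, d, n
typing: the term checks, with type ((Int → Int) → (Bool → Bool) → Int → Int) → Int → Int
per-discipline verdicts: ordered ✗, linear ✓, affine ✓, relevant ✓, unrestricted ✓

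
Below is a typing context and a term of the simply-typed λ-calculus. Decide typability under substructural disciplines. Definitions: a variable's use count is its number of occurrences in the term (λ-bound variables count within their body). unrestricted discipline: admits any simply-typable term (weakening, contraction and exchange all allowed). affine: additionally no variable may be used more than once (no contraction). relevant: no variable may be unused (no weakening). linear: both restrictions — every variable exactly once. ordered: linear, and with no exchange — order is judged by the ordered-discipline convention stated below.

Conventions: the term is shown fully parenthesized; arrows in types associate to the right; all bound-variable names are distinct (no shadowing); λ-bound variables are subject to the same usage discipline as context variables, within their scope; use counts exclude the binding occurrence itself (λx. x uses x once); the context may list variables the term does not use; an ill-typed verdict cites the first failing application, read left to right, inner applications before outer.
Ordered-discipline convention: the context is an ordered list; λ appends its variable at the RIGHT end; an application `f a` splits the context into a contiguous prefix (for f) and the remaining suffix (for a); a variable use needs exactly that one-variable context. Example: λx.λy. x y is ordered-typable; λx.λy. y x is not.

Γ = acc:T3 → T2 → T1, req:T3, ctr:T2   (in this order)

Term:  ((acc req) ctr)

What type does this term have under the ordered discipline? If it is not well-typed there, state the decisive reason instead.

term : T1
variable uses: acc=1; req=1; ctr=1
uses in reading order: acc, req, ctr
typing: ✓ — T1
per-discipline verdicts: ordered ✓ · linear ✓ · affine ✓ · relevant ✓ · unrestricted ✓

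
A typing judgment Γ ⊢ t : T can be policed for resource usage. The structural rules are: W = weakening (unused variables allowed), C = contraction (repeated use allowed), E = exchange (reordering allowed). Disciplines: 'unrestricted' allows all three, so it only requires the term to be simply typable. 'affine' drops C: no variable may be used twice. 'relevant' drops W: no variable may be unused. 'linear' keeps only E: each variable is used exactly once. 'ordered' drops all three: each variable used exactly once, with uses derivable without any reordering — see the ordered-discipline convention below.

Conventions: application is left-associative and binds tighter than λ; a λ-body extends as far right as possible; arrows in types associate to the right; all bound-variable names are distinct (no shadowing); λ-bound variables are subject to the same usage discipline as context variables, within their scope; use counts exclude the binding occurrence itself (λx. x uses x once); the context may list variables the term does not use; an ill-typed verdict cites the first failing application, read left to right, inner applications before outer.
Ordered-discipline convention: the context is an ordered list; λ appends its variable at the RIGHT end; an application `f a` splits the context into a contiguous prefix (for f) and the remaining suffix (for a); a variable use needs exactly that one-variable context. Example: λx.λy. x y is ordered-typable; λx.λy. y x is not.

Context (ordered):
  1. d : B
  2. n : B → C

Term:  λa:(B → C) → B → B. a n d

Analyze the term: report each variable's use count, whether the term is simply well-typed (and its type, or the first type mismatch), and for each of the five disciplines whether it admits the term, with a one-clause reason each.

usage: d: 1×, n: 1×, a [bound]: 1×
left-to-right use order: a, n, d
typing: the term checks, with type ((B → C) → B → B) → B
ordered ✗ (no contiguous prefix/suffix split fits a, n, d)
linear ✓ (single use per variable (d, n, a))
affine ✓ (none of d, n, a used more than once)
relevant ✓ (d, n, a: all used, weakening unneeded)
unrestricted ✓ (type-checks (((B → C) → B → B) → B) and nothing is barred)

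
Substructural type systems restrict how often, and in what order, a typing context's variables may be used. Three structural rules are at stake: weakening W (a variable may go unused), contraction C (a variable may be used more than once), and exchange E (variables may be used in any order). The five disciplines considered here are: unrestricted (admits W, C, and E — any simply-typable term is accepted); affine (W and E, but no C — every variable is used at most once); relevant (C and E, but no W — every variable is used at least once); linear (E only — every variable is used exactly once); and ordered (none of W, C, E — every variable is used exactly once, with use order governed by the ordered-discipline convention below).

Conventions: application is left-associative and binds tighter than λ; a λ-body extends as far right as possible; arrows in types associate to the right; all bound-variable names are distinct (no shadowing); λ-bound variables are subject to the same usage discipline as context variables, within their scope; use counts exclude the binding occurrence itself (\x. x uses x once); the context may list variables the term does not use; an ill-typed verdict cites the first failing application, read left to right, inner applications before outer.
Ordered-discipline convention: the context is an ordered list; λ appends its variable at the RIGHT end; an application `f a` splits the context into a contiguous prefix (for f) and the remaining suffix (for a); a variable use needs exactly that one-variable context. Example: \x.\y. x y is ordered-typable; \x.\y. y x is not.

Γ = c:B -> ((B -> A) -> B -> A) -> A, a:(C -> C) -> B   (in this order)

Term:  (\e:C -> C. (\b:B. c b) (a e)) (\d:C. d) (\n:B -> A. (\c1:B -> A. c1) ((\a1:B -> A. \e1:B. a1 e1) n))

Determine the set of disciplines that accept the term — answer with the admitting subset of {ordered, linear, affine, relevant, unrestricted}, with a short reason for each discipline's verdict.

admitted by: ordered, linear, affine, relevant, unrestricted
use counts: c: 1, a: 1, e (bound): 1, b (bound): 1, d (bound): 1, n (bound): 1, c1 (bound): 1, a1 (bound): 1, e1 (bound): 1
left-to-right use order: c, b, a, e, d, c1, a1, e1, n
typing: well-typed at A
ordered: ✓ — c, a, e, b, d, n, c1, a1, e1: once each, no exchange needed
linear: ✓ — single use per variable (c, a, e, b, d, n, c1, a1, e1)
affine: ✓ — at most one use each (c, a, e, b, d, n, c1, a1, e1)
relevant: ✓ — none of c, a, e, b, d, n, c1, a1, e1 goes unused
unrestricted: ✓ — typability at A is all that's needed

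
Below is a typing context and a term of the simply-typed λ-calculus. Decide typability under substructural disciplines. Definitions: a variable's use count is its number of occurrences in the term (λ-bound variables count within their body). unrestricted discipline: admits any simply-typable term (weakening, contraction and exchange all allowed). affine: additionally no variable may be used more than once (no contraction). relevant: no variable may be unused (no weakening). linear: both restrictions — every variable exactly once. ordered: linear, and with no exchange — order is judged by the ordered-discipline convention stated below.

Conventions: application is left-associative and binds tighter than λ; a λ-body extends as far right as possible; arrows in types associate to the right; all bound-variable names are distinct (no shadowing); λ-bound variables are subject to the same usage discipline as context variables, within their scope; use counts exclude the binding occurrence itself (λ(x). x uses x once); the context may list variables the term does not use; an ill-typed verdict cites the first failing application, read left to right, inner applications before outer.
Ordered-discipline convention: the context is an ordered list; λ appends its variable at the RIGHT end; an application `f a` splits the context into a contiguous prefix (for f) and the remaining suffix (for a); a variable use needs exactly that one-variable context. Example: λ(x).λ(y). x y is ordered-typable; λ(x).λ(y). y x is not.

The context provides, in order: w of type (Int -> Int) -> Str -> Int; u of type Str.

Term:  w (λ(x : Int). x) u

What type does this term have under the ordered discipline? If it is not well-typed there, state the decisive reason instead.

term : Int
usage: w=1; u=1; x (λ-bound)=1
uses in reading order: w, x, u
typing: the term checks, with type Int
across the five disciplines: ordered ✓; linear ✓; affine ✓; relevant ✓; unrestricted ✓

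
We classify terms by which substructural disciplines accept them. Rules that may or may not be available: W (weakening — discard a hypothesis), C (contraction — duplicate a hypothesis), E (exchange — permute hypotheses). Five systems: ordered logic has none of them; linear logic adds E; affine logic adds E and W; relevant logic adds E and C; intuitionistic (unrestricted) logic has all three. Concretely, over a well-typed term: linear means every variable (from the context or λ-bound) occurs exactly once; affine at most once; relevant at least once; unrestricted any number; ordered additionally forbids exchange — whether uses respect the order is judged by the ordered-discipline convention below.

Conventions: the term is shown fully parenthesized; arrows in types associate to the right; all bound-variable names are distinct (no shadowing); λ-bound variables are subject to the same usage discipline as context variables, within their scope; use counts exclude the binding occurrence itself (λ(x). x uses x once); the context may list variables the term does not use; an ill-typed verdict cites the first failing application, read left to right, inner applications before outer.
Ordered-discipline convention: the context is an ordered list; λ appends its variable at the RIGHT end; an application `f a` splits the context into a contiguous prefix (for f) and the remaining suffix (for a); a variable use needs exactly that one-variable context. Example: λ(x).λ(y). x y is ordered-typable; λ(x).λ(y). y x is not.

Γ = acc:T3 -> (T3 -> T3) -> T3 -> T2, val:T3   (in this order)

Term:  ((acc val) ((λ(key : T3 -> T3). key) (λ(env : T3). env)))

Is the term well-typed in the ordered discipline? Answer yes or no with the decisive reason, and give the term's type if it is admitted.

yes — single-use (acc, val, key, env), ordered derivation ok; term : T3 -> T2
counts: acc ×1; val ×1; key (λ-bound) ×1; env (λ-bound) ×1
order of uses: acc, val, key, env
typing: well-typed — term : T3 -> T2
all disciplines: ordered ✓ · linear ✓ · affine ✓ · relevant ✓ · unrestricted ✓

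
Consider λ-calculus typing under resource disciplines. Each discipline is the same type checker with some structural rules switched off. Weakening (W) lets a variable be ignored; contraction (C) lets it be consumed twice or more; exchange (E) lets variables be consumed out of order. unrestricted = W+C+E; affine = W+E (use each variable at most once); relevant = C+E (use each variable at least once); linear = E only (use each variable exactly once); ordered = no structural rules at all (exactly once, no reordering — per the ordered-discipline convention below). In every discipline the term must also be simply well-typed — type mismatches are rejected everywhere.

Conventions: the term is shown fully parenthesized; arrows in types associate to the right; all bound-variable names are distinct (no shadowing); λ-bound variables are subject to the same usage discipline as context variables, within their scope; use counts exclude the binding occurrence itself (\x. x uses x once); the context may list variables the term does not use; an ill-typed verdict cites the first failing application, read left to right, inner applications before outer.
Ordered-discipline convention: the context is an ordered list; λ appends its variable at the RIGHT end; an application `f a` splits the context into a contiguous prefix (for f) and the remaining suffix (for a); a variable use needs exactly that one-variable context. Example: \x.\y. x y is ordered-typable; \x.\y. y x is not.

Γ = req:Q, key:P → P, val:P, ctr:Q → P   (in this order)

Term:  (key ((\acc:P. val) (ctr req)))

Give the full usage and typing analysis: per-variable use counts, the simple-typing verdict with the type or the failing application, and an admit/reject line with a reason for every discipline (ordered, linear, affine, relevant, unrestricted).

variable uses: req ×1, key ×1, val ×1, ctr ×1, acc [bound] ×0
order of uses: key, val, ctr, req
typing: ✓ — P
ordered ✗ (needs weakening: acc unused)
linear ✗ (needs weakening: acc unused)
affine ✓ (req, key, val, ctr, acc: no repeats, contraction unneeded)
relevant ✗ (needs weakening: acc unused)
unrestricted ✓ (simply typable at P; W, C, E all held)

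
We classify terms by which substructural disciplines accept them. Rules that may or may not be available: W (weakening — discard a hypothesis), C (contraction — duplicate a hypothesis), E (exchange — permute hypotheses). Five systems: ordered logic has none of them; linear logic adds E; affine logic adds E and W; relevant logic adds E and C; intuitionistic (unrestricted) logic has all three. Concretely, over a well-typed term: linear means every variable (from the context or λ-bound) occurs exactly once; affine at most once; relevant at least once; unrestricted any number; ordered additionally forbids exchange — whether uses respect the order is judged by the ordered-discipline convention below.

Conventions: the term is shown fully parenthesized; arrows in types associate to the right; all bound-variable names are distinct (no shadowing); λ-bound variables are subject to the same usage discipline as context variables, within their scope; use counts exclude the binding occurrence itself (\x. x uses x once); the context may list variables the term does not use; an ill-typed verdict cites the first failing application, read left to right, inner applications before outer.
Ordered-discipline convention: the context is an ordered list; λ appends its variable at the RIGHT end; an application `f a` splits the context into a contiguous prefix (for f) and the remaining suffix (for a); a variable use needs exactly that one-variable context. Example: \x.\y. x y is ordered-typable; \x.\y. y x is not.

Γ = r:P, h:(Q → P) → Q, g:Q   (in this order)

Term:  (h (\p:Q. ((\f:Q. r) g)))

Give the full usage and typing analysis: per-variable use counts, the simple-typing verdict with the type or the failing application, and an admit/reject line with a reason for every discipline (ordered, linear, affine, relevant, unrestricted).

counts: r=1, h=1, g=1, p [bound]=0, f [bound]=0
use order (left to right): h, r, g
typing: the term checks, with type Q
ordered: ✗, p, f left unused
linear: ✗, p, f left unused
affine: ✓, r, h, g, p, f: no repeats, contraction unneeded
relevant: ✗, p, f left unused
unrestricted: ✓, well-typed at Q; no restrictions here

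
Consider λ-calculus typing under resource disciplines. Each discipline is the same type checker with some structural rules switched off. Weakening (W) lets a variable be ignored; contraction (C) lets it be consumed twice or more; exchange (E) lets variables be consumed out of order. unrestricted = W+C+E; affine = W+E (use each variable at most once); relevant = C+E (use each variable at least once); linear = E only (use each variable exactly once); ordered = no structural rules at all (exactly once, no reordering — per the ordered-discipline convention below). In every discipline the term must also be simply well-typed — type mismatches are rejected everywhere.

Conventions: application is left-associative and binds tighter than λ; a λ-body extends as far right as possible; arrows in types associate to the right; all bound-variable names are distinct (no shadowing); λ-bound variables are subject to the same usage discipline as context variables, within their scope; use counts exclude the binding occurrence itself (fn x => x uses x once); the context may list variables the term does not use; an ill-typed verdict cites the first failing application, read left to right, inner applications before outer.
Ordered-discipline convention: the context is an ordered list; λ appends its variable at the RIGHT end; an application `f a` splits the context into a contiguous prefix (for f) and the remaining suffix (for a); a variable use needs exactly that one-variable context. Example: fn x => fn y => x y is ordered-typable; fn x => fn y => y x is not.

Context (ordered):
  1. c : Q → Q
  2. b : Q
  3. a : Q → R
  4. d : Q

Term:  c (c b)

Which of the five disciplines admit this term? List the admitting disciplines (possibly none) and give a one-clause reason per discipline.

accepted by: unrestricted
usage: c: 2; b: 1; a: 0; d: 0
use order (left to right): c, c, b
typing: well-typed at Q
ordered ✗ (c ×2 used more than once (contraction); needs weakening: a, d unused)
linear ✗ (c ×2 used more than once (contraction); needs weakening: a, d unused)
affine ✗ (c ×2 used more than once (contraction))
relevant ✗ (needs weakening: a, d unused)
unrestricted ✓ (typability at Q is all that's needed)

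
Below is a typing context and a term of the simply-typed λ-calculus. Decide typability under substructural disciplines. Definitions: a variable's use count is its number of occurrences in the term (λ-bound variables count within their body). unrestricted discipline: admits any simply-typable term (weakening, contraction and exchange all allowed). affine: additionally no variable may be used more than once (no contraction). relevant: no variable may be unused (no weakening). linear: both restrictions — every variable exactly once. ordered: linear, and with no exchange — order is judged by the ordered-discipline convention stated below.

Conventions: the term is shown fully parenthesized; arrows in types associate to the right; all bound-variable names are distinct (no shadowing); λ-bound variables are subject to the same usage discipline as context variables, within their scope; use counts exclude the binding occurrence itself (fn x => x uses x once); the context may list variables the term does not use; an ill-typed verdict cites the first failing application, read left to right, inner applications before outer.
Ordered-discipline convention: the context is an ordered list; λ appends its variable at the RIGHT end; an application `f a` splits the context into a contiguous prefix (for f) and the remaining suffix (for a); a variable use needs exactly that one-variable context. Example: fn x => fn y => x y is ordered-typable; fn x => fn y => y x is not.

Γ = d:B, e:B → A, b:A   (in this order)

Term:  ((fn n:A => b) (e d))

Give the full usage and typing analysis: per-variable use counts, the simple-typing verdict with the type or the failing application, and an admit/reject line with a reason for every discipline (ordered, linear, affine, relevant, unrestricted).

usage: d: 1×, e: 1×, b: 1×, n (λ-bound): 0×
left-to-right use order: b, e, d
typing: ✓ — A
ordered: ✗, n left unused
linear: ✗, n left unused
affine: ✓, at most one use each (d, e, b, n)
relevant: ✗, n left unused
unrestricted: ✓, well-typed at A; no restrictions here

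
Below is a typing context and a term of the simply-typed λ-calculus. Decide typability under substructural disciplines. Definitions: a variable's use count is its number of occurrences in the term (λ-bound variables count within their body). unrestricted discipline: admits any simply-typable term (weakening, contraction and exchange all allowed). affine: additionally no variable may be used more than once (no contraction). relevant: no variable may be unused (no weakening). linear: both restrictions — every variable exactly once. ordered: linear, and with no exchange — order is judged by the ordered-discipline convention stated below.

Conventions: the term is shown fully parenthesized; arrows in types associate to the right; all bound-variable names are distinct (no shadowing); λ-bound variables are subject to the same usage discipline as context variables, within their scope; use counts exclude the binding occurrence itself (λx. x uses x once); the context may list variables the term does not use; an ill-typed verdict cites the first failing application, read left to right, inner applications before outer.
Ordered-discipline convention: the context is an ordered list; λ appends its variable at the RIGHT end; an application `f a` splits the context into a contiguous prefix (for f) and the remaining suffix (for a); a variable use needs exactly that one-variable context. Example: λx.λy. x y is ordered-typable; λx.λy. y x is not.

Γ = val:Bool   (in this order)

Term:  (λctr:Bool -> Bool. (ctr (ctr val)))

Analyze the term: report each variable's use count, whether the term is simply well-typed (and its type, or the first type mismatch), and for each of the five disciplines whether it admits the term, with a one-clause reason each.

use counts: val=1; ctr (λ-bound)=2
uses in reading order: ctr, ctr, val
typing: well-typed — term : (Bool -> Bool) -> Bool
ordered: ✗, ctr ×2 used more than once (contraction)
linear: ✗, ctr ×2 used more than once (contraction)
affine: ✗, ctr ×2 used more than once (contraction)
relevant: ✓, every one of val, ctr appears
unrestricted: ✓, simply typable at (Bool -> Bool) -> Bool; W, C, E all held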